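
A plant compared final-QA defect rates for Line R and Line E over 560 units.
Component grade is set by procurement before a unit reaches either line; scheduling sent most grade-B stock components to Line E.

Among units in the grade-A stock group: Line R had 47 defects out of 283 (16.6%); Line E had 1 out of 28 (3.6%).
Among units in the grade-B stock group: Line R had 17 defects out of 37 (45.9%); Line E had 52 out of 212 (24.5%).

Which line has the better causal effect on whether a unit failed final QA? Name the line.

Nothing the line does changes component grade; the imbalance is an allocation artefact. With component grade also predicting the outcome, the pooled figure is confounded, and the within-stratum comparison is the causal one.
Within each level — grade-A stock: 16.6% vs 3.6%; grade-B stock: 45.9% vs 24.5% — Line E is lower every time.

Line E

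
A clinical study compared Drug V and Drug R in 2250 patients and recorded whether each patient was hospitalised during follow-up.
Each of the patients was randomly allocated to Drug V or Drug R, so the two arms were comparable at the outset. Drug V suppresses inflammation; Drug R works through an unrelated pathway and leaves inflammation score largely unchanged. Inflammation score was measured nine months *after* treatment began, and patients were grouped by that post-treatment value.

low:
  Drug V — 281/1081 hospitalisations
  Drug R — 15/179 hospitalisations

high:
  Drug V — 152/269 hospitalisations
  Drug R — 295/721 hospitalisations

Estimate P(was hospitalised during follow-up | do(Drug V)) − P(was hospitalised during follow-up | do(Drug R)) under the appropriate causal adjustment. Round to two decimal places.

The stratified and pooled comparisons disagree (Drug R wins within each inflammation score; Drug V wins overall), so the answer turns on the causal role of inflammation score.
Inflammation score here is a post-treatment variable shaped by the drug; conditioning on it would introduce bias rather than remove it. The overall comparison is the causal one.
The causal difference is the pooled difference: 0.321 − 0.344 = -0.024.

-0.02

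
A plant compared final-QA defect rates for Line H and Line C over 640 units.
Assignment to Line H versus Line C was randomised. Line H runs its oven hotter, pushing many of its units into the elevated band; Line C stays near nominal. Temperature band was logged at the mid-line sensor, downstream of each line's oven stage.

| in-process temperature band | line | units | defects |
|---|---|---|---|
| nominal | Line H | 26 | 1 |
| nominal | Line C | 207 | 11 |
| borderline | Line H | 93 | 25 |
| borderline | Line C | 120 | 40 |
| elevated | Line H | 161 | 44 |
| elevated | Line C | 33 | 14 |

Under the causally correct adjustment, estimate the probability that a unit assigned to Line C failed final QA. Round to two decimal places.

In-process temperature band is downstream of the line. One should not condition on a consequence of treatment, so the overall rates are the right comparison.
So P(outcome | do(Line C)) is just the pooled rate for Line C: 65/360 = 0.181.

0.18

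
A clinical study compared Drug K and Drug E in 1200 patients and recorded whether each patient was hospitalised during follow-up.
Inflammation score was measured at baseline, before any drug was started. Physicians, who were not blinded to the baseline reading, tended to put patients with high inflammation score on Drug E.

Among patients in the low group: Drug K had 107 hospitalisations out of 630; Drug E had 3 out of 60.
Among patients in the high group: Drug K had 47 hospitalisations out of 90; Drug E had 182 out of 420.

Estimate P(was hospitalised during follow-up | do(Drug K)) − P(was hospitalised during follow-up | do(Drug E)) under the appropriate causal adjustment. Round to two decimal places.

Drug E is lower inside every inflammation score stratum but Drug K is lower in aggregate. Whether to stratify depends on how inflammation score relates to the drug.
Inflammation score differs across drugs for reasons unrelated to any effect of the drug itself, and it separately predicts the outcome — a classic confounder. We must compare within inflammation score levels.
Adjusting over the population distribution of inflammation score: 0.575·(0.170−0.050) + 0.425·(0.522−0.433) = +0.107.

+0.11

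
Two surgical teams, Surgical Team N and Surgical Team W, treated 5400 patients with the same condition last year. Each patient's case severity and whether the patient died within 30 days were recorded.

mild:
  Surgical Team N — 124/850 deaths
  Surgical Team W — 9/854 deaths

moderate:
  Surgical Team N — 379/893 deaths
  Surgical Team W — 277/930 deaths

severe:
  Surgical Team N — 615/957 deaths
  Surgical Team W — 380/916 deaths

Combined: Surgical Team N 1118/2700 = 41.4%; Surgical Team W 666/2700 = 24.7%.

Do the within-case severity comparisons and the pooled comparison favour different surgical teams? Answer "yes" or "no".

Within each case severity level (mild 14.6% vs 1.1%; moderate 42.4% vs 29.8%; severe 64.3% vs 41.5%), Surgical Team W has the lower rate every time. Pooled: 41.4% vs 24.7% — Surgical Team W has the lower rate overall. They agree.

no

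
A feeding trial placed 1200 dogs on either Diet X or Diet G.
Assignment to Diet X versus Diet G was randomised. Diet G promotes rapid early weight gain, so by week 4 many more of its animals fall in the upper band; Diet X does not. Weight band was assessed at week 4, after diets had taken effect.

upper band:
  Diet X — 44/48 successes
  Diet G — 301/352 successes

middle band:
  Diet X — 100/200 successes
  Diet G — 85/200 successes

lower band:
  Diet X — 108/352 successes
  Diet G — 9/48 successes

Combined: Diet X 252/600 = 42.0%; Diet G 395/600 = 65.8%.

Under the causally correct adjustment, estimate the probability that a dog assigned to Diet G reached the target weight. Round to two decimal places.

Week-4 weight band is recorded after the diet and is itself shifted by it — it sits on the causal path from diet to outcome. Conditioning on a mediator would strip out part of the effect we want; the pooled comparison gives the total causal effect.
So P(outcome | do(Diet G)) is just the pooled rate for Diet G: 395/600 = 0.658.

0.66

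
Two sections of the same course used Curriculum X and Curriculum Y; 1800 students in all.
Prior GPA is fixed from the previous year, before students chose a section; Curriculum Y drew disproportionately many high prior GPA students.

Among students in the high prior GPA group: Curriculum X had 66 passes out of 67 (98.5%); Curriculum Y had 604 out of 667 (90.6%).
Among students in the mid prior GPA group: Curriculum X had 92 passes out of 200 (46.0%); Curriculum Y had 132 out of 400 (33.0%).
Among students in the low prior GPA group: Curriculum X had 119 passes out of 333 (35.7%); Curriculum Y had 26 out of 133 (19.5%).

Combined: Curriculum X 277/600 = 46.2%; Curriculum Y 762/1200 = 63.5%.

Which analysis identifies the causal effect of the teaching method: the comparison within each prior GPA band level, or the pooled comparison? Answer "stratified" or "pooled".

stratified

The prior GPA band-specific comparison favours Curriculum X throughout, but the pooled figures favour Curriculum Y. The question is whether to condition on prior GPA band.
Here prior GPA band is a common cause — it drives both which teaching method a case falls under and the outcome. The crude comparison mixes populations; the stratum-specific rates are the causally relevant ones.
Within each level — high prior GPA: 98.5% vs 90.6%; mid prior GPA: 46.0% vs 33.0%; low prior GPA: 35.7% vs 19.5% — Curriculum X is higher every time.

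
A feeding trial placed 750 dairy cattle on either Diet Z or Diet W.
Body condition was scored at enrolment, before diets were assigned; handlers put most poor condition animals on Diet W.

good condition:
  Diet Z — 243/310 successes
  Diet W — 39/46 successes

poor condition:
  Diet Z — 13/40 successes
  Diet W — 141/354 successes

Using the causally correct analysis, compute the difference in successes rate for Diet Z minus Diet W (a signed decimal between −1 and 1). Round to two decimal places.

-0.07

Nothing the diet does changes starting body condition; the imbalance is an allocation artefact. With starting body condition also predicting the outcome, the pooled figure is confounded, and the within-stratum comparison is the causal one.
Adjusting over the population distribution of starting body condition: 0.475·(0.784−0.848) + 0.525·(0.325−0.398) = -0.069.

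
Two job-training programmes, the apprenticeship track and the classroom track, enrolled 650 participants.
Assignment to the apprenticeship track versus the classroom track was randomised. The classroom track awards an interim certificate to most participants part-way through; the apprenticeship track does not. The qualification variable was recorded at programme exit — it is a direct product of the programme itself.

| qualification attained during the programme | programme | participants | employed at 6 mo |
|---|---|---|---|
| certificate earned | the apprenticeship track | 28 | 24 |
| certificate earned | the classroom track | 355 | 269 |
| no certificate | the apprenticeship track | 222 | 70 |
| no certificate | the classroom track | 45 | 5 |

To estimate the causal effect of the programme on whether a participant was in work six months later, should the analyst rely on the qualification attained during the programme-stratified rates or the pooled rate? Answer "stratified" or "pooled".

Stratifying would compare programmes among participants the programmes themselves sorted into qualification attained during the programme groups — a form of selection on an intermediate. The unconditioned pooled rates give the total causal effect.
Pooled: the apprenticeship track 37.6% vs the classroom track 68.5%; the classroom track is higher overall.

pooled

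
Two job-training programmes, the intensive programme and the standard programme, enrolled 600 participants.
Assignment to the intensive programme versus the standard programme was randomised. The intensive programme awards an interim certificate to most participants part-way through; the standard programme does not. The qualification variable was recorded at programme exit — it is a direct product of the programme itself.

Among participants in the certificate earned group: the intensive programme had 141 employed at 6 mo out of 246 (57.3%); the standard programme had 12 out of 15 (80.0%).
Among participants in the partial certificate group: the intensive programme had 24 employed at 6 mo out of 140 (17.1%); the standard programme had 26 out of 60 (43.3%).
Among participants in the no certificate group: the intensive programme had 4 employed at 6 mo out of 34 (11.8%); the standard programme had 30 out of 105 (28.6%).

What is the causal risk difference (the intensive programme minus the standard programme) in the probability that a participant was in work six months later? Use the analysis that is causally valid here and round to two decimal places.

+0.02

the standard programme is higher inside every qualification attained during the programme stratum but the intensive programme is higher in aggregate. Whether to stratify depends on how qualification attained during the programme relates to the programme.
Qualification attained during the programme is recorded after the programme and is itself shifted by it — it sits on the causal path from programme to outcome. Conditioning on a mediator would strip out part of the effect we want; the pooled comparison gives the total causal effect.
The causal difference is the pooled difference: 0.402 − 0.378 = +0.025.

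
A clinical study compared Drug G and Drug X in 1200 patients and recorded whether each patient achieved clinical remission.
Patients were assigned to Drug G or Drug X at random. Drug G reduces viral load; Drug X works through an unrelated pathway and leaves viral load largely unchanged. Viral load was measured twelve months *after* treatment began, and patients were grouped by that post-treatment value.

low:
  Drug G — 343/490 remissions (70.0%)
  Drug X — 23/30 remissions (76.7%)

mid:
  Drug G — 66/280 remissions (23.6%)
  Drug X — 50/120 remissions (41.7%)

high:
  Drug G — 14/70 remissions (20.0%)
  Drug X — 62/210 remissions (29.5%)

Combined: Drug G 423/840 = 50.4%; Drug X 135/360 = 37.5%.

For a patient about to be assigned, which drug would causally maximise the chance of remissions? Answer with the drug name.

Drug G

Stratifying would compare drugs among patients the drugs themselves sorted into viral load groups — a form of selection on an intermediate. The unconditioned pooled rates give the total causal effect.
Pooled: Drug G 50.4% vs Drug X 37.5%; Drug G is higher overall.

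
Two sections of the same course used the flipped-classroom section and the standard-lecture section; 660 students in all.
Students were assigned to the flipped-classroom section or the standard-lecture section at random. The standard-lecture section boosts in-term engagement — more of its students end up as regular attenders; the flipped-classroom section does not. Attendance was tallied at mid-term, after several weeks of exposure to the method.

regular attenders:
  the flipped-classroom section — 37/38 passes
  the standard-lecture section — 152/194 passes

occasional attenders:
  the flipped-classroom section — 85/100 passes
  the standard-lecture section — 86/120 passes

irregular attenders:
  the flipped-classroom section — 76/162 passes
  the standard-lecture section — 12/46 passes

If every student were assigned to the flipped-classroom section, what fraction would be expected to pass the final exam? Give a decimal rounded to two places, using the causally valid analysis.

0.66

the flipped-classroom section is higher inside every mid-term attendance stratum but the standard-lecture section is higher in aggregate. Whether to stratify depends on how mid-term attendance relates to the teaching method.
Stratifying would compare teaching methods among students the teaching methods themselves sorted into mid-term attendance groups — a form of selection on an intermediate. The unconditioned pooled rates give the total causal effect.
So P(outcome | do(the flipped-classroom section)) is just the pooled rate for the flipped-classroom section: 198/300 = 0.660.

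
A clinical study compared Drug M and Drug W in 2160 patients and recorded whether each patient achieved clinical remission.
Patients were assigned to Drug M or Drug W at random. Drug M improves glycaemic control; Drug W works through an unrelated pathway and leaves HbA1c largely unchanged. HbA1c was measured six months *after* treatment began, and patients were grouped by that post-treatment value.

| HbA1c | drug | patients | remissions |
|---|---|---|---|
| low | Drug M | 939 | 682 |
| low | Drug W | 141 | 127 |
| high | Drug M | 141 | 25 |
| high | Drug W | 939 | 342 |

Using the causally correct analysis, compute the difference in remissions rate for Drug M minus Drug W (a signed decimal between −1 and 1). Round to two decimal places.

+0.22

HbA1c lies on the pathway drug → HbA1c → outcome, so adjusting for it blocks the indirect effect. For the total causal effect of drug, use the unadjusted pooled rates.
The causal difference is the pooled difference: 0.655 − 0.434 = +0.220.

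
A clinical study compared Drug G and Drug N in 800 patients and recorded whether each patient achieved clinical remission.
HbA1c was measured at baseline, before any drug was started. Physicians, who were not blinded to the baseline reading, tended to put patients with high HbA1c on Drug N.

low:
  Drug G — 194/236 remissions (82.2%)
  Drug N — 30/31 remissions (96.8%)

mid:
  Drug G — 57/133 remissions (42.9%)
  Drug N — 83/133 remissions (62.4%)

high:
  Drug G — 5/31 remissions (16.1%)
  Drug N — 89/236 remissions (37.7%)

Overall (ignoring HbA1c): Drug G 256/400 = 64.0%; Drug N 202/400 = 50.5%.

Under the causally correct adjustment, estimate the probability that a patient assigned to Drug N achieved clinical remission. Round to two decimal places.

0.66

The stratified and pooled comparisons disagree (Drug N wins within each HbA1c; Drug G wins overall), so the answer turns on the causal role of HbA1c.
Since HbA1c is a pre-existing factor (not a product of the drug) and it affects the outcome on its own, it is a confounder. The stratified rates, not the pooled rate, identify the causal effect.
Standardising Drug N to the population HbA1c mix: 0.334·30/31 + 0.333·83/133 + 0.334·89/236 = 0.656.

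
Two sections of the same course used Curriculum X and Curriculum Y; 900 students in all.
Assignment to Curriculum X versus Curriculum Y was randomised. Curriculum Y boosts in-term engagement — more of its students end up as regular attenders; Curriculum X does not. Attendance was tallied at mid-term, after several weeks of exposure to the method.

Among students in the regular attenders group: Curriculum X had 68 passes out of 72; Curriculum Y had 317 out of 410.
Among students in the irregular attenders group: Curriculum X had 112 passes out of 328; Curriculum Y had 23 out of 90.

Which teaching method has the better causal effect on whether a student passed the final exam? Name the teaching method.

Mid-term attendance is recorded after the teaching method and is itself shifted by it — it sits on the causal path from teaching method to outcome. Conditioning on a mediator would strip out part of the effect we want; the pooled comparison gives the total causal effect.
Pooled: Curriculum X 45.0% vs Curriculum Y 68.0%; Curriculum Y is higher overall.

Curriculum Y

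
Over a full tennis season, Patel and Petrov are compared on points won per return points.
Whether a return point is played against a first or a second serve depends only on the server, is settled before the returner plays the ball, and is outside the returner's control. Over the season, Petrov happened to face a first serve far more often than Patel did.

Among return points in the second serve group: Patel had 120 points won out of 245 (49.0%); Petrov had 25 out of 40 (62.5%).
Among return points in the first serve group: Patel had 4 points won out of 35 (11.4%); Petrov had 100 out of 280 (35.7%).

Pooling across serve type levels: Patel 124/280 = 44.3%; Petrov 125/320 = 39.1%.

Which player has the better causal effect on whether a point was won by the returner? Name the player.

Petrov

The stratified and pooled comparisons disagree (Petrov wins within each serve type; Patel wins overall), so the answer turns on the causal role of serve type.
Serve type satisfies the back-door criterion: it is not a descendant of the player, and it blocks the spurious path from player to outcome. Adjusting for it (i.e., using the within-serve type rates) gives the causal effect.
Within each level — second serve: 49.0% vs 62.5%; first serve: 11.4% vs 35.7% — Petrov is higher every time.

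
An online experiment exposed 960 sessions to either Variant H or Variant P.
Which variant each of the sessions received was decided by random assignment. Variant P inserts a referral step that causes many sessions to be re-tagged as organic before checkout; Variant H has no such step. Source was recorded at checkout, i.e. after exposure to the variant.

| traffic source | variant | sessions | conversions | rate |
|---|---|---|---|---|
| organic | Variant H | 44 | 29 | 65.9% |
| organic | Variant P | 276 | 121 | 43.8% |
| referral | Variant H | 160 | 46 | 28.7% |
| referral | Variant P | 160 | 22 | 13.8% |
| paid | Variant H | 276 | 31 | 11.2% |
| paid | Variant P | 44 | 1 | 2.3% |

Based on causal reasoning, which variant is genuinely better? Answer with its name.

Variant P

Traffic source is downstream of the variant. One should not condition on a consequence of treatment, so the overall rates are the right comparison.
Pooled: Variant H 22.1% vs Variant P 30.0%; Variant P is higher overall.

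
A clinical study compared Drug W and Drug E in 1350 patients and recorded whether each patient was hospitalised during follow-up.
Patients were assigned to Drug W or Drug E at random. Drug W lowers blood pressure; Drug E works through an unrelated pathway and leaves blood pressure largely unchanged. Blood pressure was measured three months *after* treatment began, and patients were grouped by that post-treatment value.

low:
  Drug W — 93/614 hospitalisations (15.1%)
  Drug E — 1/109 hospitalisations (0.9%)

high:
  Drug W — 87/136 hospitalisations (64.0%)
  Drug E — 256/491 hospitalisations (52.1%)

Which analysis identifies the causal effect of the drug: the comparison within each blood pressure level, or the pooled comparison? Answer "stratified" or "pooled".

pooled

Within every blood pressure level Drug E has the lower rate, yet pooled Drug W does — Simpson's reversal.
The distribution of blood pressure is itself part of what the drug does — it is an intermediate outcome. Holding it fixed would remove that part of the effect; the total effect is the pooled difference.
Pooled: Drug W 24.0% vs Drug E 42.8%; Drug W is lower overall.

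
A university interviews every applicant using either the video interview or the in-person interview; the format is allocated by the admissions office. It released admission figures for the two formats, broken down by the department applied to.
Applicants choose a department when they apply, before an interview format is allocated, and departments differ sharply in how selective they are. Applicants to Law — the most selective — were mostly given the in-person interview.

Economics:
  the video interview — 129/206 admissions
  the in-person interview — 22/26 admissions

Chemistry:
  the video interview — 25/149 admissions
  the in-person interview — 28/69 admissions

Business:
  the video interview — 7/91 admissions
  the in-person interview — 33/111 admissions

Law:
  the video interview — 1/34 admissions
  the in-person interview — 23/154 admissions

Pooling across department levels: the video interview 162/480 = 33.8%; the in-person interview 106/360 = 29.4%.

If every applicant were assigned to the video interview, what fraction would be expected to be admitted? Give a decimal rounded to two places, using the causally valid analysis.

The stratified and pooled comparisons disagree (the in-person interview wins within each department; the video interview wins overall), so the answer turns on the causal role of department.
The imbalance in department arose from how applicants were allocated, not from anything the interview format did; and department independently affects the outcome. The pooled gap is confounded — condition on department.
Standardising the video interview to the population department mix: 0.276·129/206 + 0.260·25/149 + 0.240·7/91 + 0.224·1/34 = 0.242.

0.24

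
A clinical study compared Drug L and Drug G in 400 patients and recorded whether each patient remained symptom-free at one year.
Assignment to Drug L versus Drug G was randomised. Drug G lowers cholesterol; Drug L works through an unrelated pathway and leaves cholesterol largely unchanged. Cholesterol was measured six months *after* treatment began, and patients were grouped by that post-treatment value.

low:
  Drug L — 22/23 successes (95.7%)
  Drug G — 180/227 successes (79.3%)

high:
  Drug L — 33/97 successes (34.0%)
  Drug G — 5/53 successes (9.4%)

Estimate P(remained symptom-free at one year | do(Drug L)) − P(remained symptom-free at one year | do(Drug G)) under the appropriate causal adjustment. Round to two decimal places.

Cholesterol lies on the pathway drug → cholesterol → outcome, so adjusting for it blocks the indirect effect. For the total causal effect of drug, use the unadjusted pooled rates.
The causal difference is the pooled difference: 0.458 − 0.661 = -0.202.

-0.20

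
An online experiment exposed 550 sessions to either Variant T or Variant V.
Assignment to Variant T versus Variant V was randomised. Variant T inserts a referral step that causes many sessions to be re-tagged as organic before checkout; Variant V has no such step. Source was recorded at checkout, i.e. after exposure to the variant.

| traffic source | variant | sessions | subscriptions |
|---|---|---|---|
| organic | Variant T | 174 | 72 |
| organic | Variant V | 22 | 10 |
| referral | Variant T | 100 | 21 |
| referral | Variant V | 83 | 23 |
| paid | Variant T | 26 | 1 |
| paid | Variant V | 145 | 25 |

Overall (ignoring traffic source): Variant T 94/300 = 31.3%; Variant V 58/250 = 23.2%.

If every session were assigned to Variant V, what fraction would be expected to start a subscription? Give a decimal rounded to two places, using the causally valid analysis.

The traffic source-specific comparison favours Variant V throughout, but the pooled figures favour Variant T. The question is whether to condition on traffic source.
The distribution of traffic source is itself part of what the variant does — it is an intermediate outcome. Holding it fixed would remove that part of the effect; the total effect is the pooled difference.
So P(outcome | do(Variant V)) is just the pooled rate for Variant V: 58/250 = 0.232.

0.23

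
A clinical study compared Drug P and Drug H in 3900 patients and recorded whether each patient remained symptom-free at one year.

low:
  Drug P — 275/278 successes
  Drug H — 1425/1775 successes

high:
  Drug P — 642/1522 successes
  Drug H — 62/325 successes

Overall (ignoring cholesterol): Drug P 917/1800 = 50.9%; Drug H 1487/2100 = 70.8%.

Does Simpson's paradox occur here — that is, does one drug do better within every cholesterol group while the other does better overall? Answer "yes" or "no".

Within each cholesterol level (low 98.9% vs 80.3%; high 42.2% vs 19.1%), Drug P has the higher rate every time. Pooled: 50.9% vs 70.8% — Drug H has the higher rate overall. The two comparisons disagree.

yes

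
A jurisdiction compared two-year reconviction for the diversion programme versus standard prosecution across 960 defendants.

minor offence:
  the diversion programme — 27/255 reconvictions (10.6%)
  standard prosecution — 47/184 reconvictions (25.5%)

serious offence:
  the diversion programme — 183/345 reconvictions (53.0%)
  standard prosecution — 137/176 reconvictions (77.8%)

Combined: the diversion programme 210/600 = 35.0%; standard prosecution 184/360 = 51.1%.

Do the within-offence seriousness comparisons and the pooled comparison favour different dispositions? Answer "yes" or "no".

no

Within each offence seriousness level (minor offence 10.6% vs 25.5%; serious offence 53.0% vs 77.8%), the diversion programme has the lower rate every time. Pooled: 35.0% vs 51.1% — the diversion programme has the lower rate overall. They agree.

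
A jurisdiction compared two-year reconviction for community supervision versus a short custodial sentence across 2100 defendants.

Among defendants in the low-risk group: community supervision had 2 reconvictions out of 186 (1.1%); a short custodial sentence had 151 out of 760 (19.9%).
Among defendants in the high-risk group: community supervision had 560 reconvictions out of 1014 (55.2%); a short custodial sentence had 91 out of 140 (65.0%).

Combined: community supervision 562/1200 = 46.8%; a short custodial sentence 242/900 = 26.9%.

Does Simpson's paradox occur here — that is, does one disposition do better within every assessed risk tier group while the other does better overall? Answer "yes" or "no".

yes

Within each assessed risk tier level (low-risk 1.1% vs 19.9%; high-risk 55.2% vs 65.0%), community supervision has the lower rate every time. Pooled: 46.8% vs 26.9% — a short custodial sentence has the lower rate overall. The two comparisons disagree.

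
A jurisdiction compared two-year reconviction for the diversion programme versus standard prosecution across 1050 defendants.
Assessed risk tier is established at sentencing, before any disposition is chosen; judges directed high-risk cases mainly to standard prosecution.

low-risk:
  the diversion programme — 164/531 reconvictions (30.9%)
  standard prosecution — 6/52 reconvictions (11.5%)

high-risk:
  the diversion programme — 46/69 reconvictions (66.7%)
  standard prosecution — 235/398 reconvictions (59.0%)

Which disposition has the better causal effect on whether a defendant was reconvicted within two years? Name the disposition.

standard prosecution

Assessed risk tier is set before the disposition has any effect — it is not caused by the disposition — and it independently drives the outcome. That makes it a confounder, so the causal comparison is within assessed risk tier levels.
Within each level — low-risk: 30.9% vs 11.5%; high-risk: 66.7% vs 59.0% — standard prosecution is lower every time.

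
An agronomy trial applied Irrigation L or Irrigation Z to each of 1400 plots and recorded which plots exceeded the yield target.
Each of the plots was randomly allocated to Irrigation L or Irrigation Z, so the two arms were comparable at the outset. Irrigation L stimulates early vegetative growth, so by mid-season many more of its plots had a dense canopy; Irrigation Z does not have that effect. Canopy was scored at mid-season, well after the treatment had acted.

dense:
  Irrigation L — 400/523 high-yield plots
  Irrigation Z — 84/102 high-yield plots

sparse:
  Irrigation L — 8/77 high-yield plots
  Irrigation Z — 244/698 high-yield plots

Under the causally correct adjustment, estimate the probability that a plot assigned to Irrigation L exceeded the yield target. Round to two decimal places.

0.68

Within every mid-season canopy level Irrigation Z has the higher rate, yet pooled Irrigation L does — Simpson's reversal.
Because the irrigation influences mid-season canopy, mid-season canopy is a post-treatment mediator, not a confounder. Stratifying on it would bias the estimate; the causal effect is the crude pooled difference.
So P(outcome | do(Irrigation L)) is just the pooled rate for Irrigation L: 408/600 = 0.680.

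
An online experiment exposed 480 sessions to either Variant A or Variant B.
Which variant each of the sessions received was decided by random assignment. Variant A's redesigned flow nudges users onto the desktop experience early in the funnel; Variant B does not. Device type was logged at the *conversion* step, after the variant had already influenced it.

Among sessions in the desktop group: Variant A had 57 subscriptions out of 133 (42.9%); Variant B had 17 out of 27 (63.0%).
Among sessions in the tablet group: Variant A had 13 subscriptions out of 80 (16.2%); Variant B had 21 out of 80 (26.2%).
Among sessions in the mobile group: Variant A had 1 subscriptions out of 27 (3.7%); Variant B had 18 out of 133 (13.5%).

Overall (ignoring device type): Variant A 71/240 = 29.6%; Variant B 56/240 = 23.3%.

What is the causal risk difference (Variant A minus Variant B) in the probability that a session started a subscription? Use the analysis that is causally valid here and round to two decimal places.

+0.06

Device type lies on the pathway variant → device type → outcome, so adjusting for it blocks the indirect effect. For the total causal effect of variant, use the unadjusted pooled rates.
The causal difference is the pooled difference: 0.296 − 0.233 = +0.062.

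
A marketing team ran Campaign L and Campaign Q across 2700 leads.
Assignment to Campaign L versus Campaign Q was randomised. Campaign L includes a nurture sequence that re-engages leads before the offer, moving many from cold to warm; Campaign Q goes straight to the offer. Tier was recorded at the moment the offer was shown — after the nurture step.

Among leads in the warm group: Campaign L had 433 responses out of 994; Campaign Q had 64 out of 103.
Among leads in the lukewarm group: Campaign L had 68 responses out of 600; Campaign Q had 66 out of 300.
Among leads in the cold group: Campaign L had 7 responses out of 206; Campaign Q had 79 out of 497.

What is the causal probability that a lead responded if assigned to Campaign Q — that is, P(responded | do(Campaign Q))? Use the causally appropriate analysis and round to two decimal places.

Engagement tier is downstream of the campaign. One should not condition on a consequence of treatment, so the overall rates are the right comparison.
So P(outcome | do(Campaign Q)) is just the pooled rate for Campaign Q: 209/900 = 0.232.

0.23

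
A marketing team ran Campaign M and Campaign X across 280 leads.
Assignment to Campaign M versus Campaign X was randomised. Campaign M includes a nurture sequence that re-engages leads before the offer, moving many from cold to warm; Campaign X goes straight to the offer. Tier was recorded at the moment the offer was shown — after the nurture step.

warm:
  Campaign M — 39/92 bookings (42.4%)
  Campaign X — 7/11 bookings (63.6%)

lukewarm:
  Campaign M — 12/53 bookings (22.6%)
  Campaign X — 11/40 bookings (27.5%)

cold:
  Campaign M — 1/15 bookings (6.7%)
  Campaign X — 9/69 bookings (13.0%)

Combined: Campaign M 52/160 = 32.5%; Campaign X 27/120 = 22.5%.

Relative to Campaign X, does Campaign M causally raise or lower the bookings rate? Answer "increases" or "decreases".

Within every engagement tier level Campaign X has the higher rate, yet pooled Campaign M does — Simpson's reversal.
Because the campaign influences engagement tier, engagement tier is a post-treatment mediator, not a confounder. Stratifying on it would bias the estimate; the causal effect is the crude pooled difference.
Pooled: Campaign M 32.5% vs Campaign X 22.5%; Campaign M is higher overall.

increases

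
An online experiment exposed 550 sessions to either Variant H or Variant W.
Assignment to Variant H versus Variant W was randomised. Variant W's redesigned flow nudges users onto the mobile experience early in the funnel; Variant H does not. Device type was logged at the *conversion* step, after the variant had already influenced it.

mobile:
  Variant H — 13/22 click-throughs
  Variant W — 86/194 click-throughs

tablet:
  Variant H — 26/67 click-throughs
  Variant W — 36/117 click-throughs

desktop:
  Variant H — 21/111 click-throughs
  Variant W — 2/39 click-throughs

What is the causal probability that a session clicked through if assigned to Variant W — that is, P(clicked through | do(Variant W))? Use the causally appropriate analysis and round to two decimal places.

Variant H is higher inside every device type stratum but Variant W is higher in aggregate. Whether to stratify depends on how device type relates to the variant.
The distribution of device type is itself part of what the variant does — it is an intermediate outcome. Holding it fixed would remove that part of the effect; the total effect is the pooled difference.
So P(outcome | do(Variant W)) is just the pooled rate for Variant W: 124/350 = 0.354.

0.35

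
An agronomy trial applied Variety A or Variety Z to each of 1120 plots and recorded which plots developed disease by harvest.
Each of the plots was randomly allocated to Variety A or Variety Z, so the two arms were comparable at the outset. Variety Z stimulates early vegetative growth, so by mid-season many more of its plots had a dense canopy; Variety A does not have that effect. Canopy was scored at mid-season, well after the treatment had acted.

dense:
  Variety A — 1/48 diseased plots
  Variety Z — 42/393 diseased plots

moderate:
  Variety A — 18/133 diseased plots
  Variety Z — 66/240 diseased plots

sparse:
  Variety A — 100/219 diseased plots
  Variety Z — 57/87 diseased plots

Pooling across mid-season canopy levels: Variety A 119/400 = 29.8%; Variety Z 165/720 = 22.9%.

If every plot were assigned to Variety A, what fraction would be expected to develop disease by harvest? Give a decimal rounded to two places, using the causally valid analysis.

The stratified and pooled comparisons disagree (Variety A wins within each mid-season canopy; Variety Z wins overall), so the answer turns on the causal role of mid-season canopy.
The distribution of mid-season canopy is itself part of what the variety does — it is an intermediate outcome. Holding it fixed would remove that part of the effect; the total effect is the pooled difference.
So P(outcome | do(Variety A)) is just the pooled rate for Variety A: 119/400 = 0.297.

0.30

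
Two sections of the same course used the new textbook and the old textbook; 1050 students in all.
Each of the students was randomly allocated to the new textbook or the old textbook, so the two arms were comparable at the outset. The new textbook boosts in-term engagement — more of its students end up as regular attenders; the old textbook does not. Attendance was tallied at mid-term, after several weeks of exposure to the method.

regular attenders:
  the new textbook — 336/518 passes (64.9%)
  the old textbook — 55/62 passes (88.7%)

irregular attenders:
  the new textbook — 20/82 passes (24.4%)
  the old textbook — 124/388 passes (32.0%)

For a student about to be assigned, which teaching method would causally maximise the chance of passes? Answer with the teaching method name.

the new textbook

Mid-term attendance lies on the pathway teaching method → mid-term attendance → outcome, so adjusting for it blocks the indirect effect. For the total causal effect of teaching method, use the unadjusted pooled rates.
Pooled: the new textbook 59.3% vs the old textbook 39.8%; the new textbook is higher overall.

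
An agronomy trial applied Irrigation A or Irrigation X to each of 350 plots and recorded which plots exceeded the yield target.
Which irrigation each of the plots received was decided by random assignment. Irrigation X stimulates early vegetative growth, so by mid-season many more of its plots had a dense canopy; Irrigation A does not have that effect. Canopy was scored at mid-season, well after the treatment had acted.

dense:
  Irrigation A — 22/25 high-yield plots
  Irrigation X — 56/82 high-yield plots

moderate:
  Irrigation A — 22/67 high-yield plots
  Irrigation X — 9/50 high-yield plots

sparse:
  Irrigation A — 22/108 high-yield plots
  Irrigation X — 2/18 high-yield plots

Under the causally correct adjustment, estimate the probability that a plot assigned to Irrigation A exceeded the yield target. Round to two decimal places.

Because the irrigation influences mid-season canopy, mid-season canopy is a post-treatment mediator, not a confounder. Stratifying on it would bias the estimate; the causal effect is the crude pooled difference.
So P(outcome | do(Irrigation A)) is just the pooled rate for Irrigation A: 66/200 = 0.330.

0.33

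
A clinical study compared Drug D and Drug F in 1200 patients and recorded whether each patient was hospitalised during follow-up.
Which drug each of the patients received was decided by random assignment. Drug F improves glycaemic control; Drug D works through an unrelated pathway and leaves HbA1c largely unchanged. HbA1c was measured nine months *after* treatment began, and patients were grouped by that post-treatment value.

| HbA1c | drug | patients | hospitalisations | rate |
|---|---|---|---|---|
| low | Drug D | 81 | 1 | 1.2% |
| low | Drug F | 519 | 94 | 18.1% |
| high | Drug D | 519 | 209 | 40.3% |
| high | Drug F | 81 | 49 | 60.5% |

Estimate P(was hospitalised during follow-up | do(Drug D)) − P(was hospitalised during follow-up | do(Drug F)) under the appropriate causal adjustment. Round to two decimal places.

+0.11

Because the drug influences HbA1c, HbA1c is a post-treatment mediator, not a confounder. Stratifying on it would bias the estimate; the causal effect is the crude pooled difference.
The causal difference is the pooled difference: 0.350 − 0.238 = +0.112.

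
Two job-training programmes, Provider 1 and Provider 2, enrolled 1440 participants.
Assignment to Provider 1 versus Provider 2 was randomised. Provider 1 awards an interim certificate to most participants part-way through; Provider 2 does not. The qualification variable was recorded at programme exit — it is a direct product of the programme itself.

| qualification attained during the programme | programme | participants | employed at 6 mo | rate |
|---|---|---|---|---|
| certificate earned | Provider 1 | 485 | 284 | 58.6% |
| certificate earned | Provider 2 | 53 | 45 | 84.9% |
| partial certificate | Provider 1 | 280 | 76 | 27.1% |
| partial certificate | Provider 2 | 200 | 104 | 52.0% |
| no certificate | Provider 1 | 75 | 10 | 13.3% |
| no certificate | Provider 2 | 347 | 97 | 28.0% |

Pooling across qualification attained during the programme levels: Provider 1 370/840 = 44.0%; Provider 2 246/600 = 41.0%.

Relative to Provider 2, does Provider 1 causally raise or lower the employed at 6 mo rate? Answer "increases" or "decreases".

increases

The distribution of qualification attained during the programme is itself part of what the programme does — it is an intermediate outcome. Holding it fixed would remove that part of the effect; the total effect is the pooled difference.
Pooled: Provider 1 44.0% vs Provider 2 41.0%; Provider 1 is higher overall.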